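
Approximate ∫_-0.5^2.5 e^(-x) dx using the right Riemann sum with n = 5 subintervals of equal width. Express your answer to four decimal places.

Δx = (2.5 − (-0.5))/5 = 0.6.
Right endpoints: 0.1, 0.7, 1.3, 1.9, 2.5.
f(0.1) ≈ 0.9048, f(0.7) ≈ 0.4966, f(1.3) ≈ 0.2725, f(1.9) ≈ 0.1496, f(2.5) ≈ 0.0821.
Sum = Δx · [f(0.1) + f(0.7) + f(1.3) + f(1.9) + f(2.5)].
Sum ≈ 1.1434.

1.1434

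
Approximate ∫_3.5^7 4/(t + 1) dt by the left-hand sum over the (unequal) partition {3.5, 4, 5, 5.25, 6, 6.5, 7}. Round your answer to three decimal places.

2.443

Subinterval widths: 0.5, 1, 0.25, 0.75, 0.5, 0.5.
Left endpoints: 3.5, 4, 5, 5.25, 6, 6.5.
f(3.5) = 8/9, f(4) = 0.8, f(5) = 2/3, f(5.25) = 0.64, f(6) = 4/7, f(6.5) = 8/15.
Sum = Σ Δt_i · f(t_i).
Sum ≈ 2.443.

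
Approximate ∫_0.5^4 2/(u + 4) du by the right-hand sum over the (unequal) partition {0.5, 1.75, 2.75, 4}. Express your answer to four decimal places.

Subinterval widths: 1.25, 1, 1.25.
Right endpoints: 1.75, 2.75, 4.
f(1.75) = 8/23, f(2.75) = 8/27, f(4) = 0.25.
Sum = Σ Δu_i · f(u_i).
Sum ≈ 1.0436.

1.0436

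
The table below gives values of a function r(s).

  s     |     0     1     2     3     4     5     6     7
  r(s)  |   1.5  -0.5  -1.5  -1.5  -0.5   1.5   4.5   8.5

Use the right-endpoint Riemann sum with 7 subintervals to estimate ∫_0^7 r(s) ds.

10.5

Δs = 1.
Sum = 1·[(-0.5) + (-1.5) + (-1.5) + (-0.5) + 1.5 + 4.5 + 8.5] = 10.5.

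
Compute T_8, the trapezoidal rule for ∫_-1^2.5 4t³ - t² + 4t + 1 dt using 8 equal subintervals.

Δt = (2.5 − (-1))/8 = 0.4375.
f(-1) = -8, f(-0.5625) = -2333/1024, f(-0.125) = 0.4765625, f(0.3125) = 2329/1024, f(0.75) = 5.125, f(1.1875) = 11303/1024, f(1.625) = 22.0234375, f(2.0625) = 41053/1024, f(2.5) = 67.25.
T_8 = (Δt/2)·[f(t_0) + 2f(t_1) + ... + 2f(t_{7}) + f(t_8)].
Sum = 47.4140625.

47.4140625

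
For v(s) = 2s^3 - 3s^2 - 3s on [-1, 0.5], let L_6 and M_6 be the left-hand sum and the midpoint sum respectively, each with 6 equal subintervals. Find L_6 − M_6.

L_6 = -0.5390625.
M_6 = -0.43359375.
L_6 − M_6 = -0.10546875.

-0.10546875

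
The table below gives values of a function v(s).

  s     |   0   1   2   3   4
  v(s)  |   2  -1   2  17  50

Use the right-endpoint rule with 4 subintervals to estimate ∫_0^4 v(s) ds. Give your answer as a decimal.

68

Δs = 1.
Sum = 1·[(-1) + 2 + 17 + 50] = 68.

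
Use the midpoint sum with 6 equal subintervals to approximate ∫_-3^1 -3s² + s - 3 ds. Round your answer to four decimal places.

Δs = (1 − (-3))/6 = 2/3.
Midpoints: -8/3, -2, -4/3, -2/3, 0, 2/3.
f(-8/3) = -27, f(-2) = -17, f(-4/3) = -29/3, f(-2/3) = -5, f(0) = -3, f(2/3) = -11/3.
Sum = Δs · [f(-8/3) + f(-2) + f(-4/3) + ...].
Sum ≈ -43.5556.

-43.5556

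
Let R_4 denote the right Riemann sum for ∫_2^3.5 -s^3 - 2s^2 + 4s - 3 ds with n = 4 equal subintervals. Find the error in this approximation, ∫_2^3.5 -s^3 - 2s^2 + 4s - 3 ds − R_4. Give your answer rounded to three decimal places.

8.868

Exact integral: ∫_2^3.5 f(s) ds = -44.765625.
R_4 ≈ -53.63379.
Error ≈ -44.765625 − (-53.63379) ≈ 8.868.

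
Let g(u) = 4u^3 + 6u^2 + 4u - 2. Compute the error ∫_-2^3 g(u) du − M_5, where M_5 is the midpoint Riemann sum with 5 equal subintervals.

5

Exact integral: ∫_-2^3 g(u) du = 135.
M_5 = 130.
Error = 135 − 130 = 5.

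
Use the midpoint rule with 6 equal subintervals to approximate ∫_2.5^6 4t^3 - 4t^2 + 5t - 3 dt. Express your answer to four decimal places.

1048.9812

Δt = (6 − 2.5)/6 = 7/12.
Midpoints: 67/24, 3.375, 95/24, 109/24, 5.125, 137/24.
f(67/24) = 230899/3456, f(3.375) = 122.0859375, f(95/24) = 698807/3456, f(109/24) = 1077997/3456, f(5.125) = 456.0078125, f(137/24) = 2209169/3456.
Sum = Δt · [f(67/24) + f(3.375) + f(95/24) + ...].
Sum ≈ 1048.9812.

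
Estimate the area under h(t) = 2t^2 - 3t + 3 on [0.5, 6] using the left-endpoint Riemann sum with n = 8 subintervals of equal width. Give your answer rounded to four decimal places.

Δt = (6 − 0.5)/8 = 0.6875.
Left endpoints: 0.5, 1.1875, 1.875, 2.5625, 3.25, 3.9375, 4.625, 5.3125.
h(0.5) = 2, h(1.1875) = 2.2578125, h(1.875) = 4.40625, h(2.5625) = 8.4453125, h(3.25) = 14.375, h(3.9375) = 22.1953125, h(4.625) = 31.90625, h(5.3125) = 43.5078125.
Sum = Δt · [h(0.5) + h(1.1875) + h(1.875) + ...].
Sum ≈ 88.7520.

88.7520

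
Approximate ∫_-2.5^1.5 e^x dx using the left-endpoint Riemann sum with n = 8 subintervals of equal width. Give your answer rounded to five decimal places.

3.39098

Δx = (1.5 − (-2.5))/8 = 0.5.
Left endpoints: -2.5, -2, -1.5, -1, -0.5, 0, 0.5, 1.
f(-2.5) ≈ 0.08208, f(-2) ≈ 0.13534, f(-1.5) ≈ 0.22313, f(-1) ≈ 0.36788, f(-0.5) ≈ 0.60653, f(0) ≈ 1.00000, f(0.5) ≈ 1.64872, f(1) ≈ 2.71828.
Sum = Δx · [f(-2.5) + f(-2) + f(-1.5) + ...].
Sum ≈ 3.39098.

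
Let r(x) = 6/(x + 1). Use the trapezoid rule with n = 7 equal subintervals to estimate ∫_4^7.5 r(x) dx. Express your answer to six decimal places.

Δx = (7.5 − 4)/7 = 0.5.
r(4) = 1.2, r(4.5) = 12/11, r(5) = 1, r(5.5) = 12/13, r(6) = 6/7, r(6.5) = 0.8, r(7) = 0.75, r(7.5) = 12/17.
T_7 = (Δx/2)·[r(x_0) + 2r(x_1) + ... + 2r(x_{6}) + r(x_7)].
Sum ≈ 3.187035.

3.187035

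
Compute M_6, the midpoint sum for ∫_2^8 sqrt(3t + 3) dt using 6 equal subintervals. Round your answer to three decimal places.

Δt = (8 − 2)/6 = 1.
Midpoints: 2.5, 3.5, 4.5, 5.5, 6.5, 7.5.
f(2.5) ≈ 3.240, f(3.5) ≈ 3.674, f(4.5) ≈ 4.062, f(5.5) ≈ 4.416, f(6.5) ≈ 4.743, f(7.5) ≈ 5.050.
Sum = Δt · [f(2.5) + f(3.5) + f(4.5) + ...].
Sum ≈ 25.186.

25.186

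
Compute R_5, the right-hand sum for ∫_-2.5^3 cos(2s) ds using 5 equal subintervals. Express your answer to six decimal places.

0.025428

Δs = (3 − (-2.5))/5 = 1.1.
Right endpoints: -1.4, -0.3, 0.8, 1.9, 3.
f(-1.4) ≈ -0.942222, f(-0.3) ≈ 0.825336, f(0.8) ≈ -0.029200, f(1.9) ≈ -0.790968, f(3) ≈ 0.960170.
Sum = Δs · [f(-1.4) + f(-0.3) + f(0.8) + f(1.9) + f(3)].
Sum ≈ 0.025428.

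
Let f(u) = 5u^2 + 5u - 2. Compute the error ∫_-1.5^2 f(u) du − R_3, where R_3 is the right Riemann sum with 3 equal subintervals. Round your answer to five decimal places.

-19.28241

Exact integral: ∫_-1.5^2 f(u) du ≈ 16.3333333.
R_3 ≈ 35.6157407.
Error ≈ 16.3333333 − 35.6157407 ≈ -19.28241.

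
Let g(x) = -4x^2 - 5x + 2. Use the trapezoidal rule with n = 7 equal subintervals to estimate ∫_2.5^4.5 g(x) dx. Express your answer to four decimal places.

Δx = (4.5 − 2.5)/7 = 2/7.
g(2.5) = -35.5, g(39/14) = -4211/98, g(43/14) = -5007/98, g(47/14) = -5867/98, g(51/14) = -6791/98, g(55/14) = -7779/98, g(59/14) = -8831/98, g(4.5) = -101.5.
T_7 = (Δx/2)·[g(x_0) + 2g(x_1) + ... + 2g(x_{6}) + g(x_7)].
Sum ≈ -131.7755.

-131.7755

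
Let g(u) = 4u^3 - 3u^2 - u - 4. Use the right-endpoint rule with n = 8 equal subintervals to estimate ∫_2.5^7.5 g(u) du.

Δu = (7.5 − 2.5)/8 = 0.625.
Right endpoints: 3.125, 3.75, 4.375, 5, 5.625, 6.25, 6.875, 7.5.
g(3.125) = 85.6484375, g(3.75) = 161, g(4.375) = 269.1640625, g(5) = 416, g(5.625) = 607.3671875, g(6.25) = 849.125, g(6.875) = 1147.1328125, g(7.5) = 1507.25.
Sum = Δu · [g(3.125) + g(3.75) + g(4.375) + ...].
Sum = 3151.6796875.

3151.6796875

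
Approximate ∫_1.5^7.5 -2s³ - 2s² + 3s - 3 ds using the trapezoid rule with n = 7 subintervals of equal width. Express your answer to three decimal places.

Δs = (7.5 − 1.5)/7 = 6/7.
f(1.5) = -9.75, f(33/14) = -45597/1372, f(45/14) = -110361/1372, f(57/14) = -218037/1372, f(69/14) = -378993/1372, f(81/14) = -603597/1372, f(93/14) = -902217/1372, f(7.5) = -936.75.
T_7 = (Δs/2)·[f(s_0) + 2f(s_1) + ... + 2f(s_{6}) + f(s_7)].
Sum ≈ -1816.806.

-1816.806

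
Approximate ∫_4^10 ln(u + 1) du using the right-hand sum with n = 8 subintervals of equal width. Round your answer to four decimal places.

Δu = (10 − 4)/8 = 0.75.
Right endpoints: 4.75, 5.5, 6.25, 7, 7.75, 8.5, 9.25, 10.
f(4.75) ≈ 1.7492, f(5.5) ≈ 1.8718, f(6.25) ≈ 1.9810, f(7) ≈ 2.0794, f(7.75) ≈ 2.1691, f(8.5) ≈ 2.2513, f(9.25) ≈ 2.3273, f(10) ≈ 2.3979.
Sum = Δu · [f(4.75) + f(5.5) + f(6.25) + ...].
Sum ≈ 12.6202.

12.6202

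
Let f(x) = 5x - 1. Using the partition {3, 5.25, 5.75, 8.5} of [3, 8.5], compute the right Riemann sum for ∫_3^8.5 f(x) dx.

184.8125

Subinterval widths: 2.25, 0.5, 2.75.
Right endpoints: 5.25, 5.75, 8.5.
f(5.25) = 25.25, f(5.75) = 27.75, f(8.5) = 41.5.
Sum = Σ Δx_i · f(x_i).
Sum = 184.8125.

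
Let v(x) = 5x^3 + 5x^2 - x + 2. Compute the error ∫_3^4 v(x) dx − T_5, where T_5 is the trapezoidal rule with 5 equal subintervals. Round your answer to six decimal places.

Exact integral: ∫_3^4 v(x) dx ≈ 278.91666667.
T_5 = 279.3.
Error ≈ 278.91666667 − 279.3 ≈ -0.383333.

-0.383333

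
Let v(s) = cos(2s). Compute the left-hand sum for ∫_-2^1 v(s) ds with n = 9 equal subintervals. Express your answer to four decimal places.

0.0338

Δs = (1 − (-2))/9 = 1/3.
Left endpoints: -2, -5/3, -4/3, -1, -2/3, -1/3, 0, 1/3, 2/3.
v(-2) ≈ -0.6536, v(-5/3) ≈ -0.9817, v(-4/3) ≈ -0.8893, v(-1) ≈ -0.4161, v(-2/3) ≈ 0.2352, v(-1/3) ≈ 0.7859, v(0) ≈ 1.0000, v(1/3) ≈ 0.7859, v(2/3) ≈ 0.2352.
Sum = Δs · [v(-2) + v(-5/3) + v(-4/3) + ...].
Sum ≈ 0.0338.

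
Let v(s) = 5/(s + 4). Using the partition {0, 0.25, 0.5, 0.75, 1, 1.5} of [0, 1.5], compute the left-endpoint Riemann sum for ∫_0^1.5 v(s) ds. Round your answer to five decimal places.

1.64755

Subinterval widths: 0.25, 0.25, 0.25, 0.25, 0.5.
Left endpoints: 0, 0.25, 0.5, 0.75, 1.
v(0) = 1.25, v(0.25) = 20/17, v(0.5) = 10/9, v(0.75) = 20/19, v(1) = 1.
Sum = Σ Δs_i · v(s_i).
Sum ≈ 1.64755.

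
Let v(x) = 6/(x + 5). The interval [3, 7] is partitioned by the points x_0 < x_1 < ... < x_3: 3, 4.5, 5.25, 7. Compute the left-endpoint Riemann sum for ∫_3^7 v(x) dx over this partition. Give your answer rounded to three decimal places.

2.623

Subinterval widths: 1.5, 0.75, 1.75.
Left endpoints: 3, 4.5, 5.25.
v(3) = 0.75, v(4.5) = 12/19, v(5.25) = 24/41.
Sum = Σ Δx_i · v(x_i).
Sum ≈ 2.623.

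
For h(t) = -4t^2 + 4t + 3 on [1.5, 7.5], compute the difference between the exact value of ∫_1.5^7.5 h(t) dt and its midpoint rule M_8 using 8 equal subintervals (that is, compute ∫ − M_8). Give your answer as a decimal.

-1.125

Exact integral: ∫_1.5^7.5 h(t) dt = -432.
M_8 = -430.875.
Error = -432 − (-430.875) = -1.125.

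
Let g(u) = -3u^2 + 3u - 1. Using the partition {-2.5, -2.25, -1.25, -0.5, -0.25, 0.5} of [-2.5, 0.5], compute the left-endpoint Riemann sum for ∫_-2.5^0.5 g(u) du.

-39.09375

Subinterval widths: 0.25, 1, 0.75, 0.25, 0.75.
Left endpoints: -2.5, -2.25, -1.25, -0.5, -0.25.
g(-2.5) = -27.25, g(-2.25) = -22.9375, g(-1.25) = -9.4375, g(-0.5) = -3.25, g(-0.25) = -1.9375.
Sum = Σ Δu_i · g(u_i).
Sum = -39.09375.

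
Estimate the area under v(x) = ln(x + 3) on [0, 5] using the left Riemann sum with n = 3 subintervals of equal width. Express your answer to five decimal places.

7.47481

Δx = (5 − 0)/3 = 5/3.
Left endpoints: 0, 5/3, 10/3.
v(0) ≈ 1.09861, v(5/3) ≈ 1.54045, v(10/3) ≈ 1.84583.
Sum = Δx · [v(0) + v(5/3) + v(10/3)].
Sum ≈ 7.47481.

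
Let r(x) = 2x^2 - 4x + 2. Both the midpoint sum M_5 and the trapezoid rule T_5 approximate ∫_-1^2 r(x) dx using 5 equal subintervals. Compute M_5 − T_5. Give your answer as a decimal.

M_5 = 5.82.
T_5 = 6.36.
M_5 − T_5 = -0.54.

-0.54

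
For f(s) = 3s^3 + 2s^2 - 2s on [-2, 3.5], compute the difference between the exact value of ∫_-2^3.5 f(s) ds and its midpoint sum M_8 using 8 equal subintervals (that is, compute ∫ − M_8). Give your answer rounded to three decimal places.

Exact integral: ∫_-2^3.5 f(s) ds ≈ 126.21354.
M_8 ≈ 124.31799.
Error ≈ 126.21354 − 124.31799 ≈ 1.896.

1.896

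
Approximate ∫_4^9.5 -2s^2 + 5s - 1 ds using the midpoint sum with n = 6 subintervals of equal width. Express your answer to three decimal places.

Δs = (9.5 − 4)/6 = 11/12.
Midpoints: 107/24, 5.375, 151/24, 173/24, 8.125, 217/24.
f(107/24) = -5317/288, f(5.375) = -31.90625, f(151/24) = -14029/288, f(173/24) = -19837/288, f(8.125) = -92.40625, f(217/24) = -34357/288.
Sum = Δs · [f(107/24) + f(5.375) + f(151/24) + ...].
Sum ≈ -348.021.

-348.021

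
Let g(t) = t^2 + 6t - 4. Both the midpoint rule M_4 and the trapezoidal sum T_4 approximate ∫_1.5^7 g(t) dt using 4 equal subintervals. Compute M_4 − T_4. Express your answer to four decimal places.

-2.5996

M_4 ≈ 230.591797.
T_4 = 233.19140625.
M_4 − T_4 ≈ -2.5996.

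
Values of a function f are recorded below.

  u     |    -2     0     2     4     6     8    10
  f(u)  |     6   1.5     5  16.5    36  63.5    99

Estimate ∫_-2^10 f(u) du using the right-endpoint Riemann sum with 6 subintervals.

443

Δu = 2.
Sum = 2·[1.5 + 5 + 16.5 + 36 + 63.5 + 99] = 443.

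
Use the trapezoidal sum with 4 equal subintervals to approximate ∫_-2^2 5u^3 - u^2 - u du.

-6

Δu = (2 − (-2))/4 = 1.
f(-2) = -42, f(-1) = -5, f(0) = 0, f(1) = 3, f(2) = 34.
T_4 = (Δu/2)·[f(u_0) + 2f(u_1) + 2f(u_2) + 2f(u_3) + f(u_4)].
Sum = -6.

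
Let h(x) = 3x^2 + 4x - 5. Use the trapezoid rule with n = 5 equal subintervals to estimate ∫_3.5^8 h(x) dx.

551.9475

Δx = (8 − 3.5)/5 = 0.9.
h(3.5) = 45.75, h(4.4) = 70.68, h(5.3) = 100.47, h(6.2) = 135.12, h(7.1) = 174.63, h(8) = 219.
T_5 = (Δx/2)·[h(x_0) + 2h(x_1) + ... + 2h(x_{4}) + h(x_5)].
Sum = 551.9475.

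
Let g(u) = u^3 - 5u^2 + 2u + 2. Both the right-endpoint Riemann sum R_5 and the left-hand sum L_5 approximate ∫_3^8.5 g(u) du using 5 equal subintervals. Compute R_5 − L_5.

310.0625

R_5 = 549.0925.
L_5 = 239.03.
R_5 − L_5 = 310.0625.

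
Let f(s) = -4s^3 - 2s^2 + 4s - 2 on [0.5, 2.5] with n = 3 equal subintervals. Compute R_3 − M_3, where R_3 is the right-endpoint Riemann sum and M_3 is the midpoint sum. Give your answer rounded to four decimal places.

-26.4444

R_3 ≈ -66.296296.
M_3 ≈ -39.851852.
R_3 − M_3 ≈ -26.4444.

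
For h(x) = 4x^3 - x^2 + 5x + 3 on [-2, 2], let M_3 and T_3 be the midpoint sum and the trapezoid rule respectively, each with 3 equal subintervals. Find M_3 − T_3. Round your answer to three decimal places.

1.778

M_3 ≈ 7.25926.
T_3 ≈ 5.48148.
M_3 − T_3 ≈ 1.778.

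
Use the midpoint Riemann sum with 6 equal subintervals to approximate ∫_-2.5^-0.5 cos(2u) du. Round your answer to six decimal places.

-0.917087

Δu = (-0.5 − (-2.5))/6 = 1/3.
Midpoints: -7/3, -2, -5/3, -4/3, -1, -2/3.
f(-7/3) ≈ -0.045706, f(-2) ≈ -0.653644, f(-5/3) ≈ -0.981674, f(-4/3) ≈ -0.889327, f(-1) ≈ -0.416147, f(-2/3) ≈ 0.235238.
Sum = Δu · [f(-7/3) + f(-2) + f(-5/3) + ...].
Sum ≈ -0.917087.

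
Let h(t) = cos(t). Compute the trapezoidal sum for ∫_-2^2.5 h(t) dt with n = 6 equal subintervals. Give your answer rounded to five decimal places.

1.43642

Δt = (2.5 − (-2))/6 = 0.75.
h(-2) ≈ -0.41615, h(-1.25) ≈ 0.31532, h(-0.5) ≈ 0.87758, h(0.25) ≈ 0.96891, h(1) ≈ 0.54030, h(1.75) ≈ -0.17825, h(2.5) ≈ -0.80114.
T_6 = (Δt/2)·[h(t_0) + 2h(t_1) + ... + 2h(t_{5}) + h(t_6)].
Sum ≈ 1.43642.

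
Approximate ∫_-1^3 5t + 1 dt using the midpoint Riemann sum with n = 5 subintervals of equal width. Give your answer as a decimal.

24

Δt = (3 − (-1))/5 = 0.8.
Midpoints: -0.6, 0.2, 1, 1.8, 2.6.
f(-0.6) = -2, f(0.2) = 2, f(1) = 6, f(1.8) = 10, f(2.6) = 14.
Sum = Δt · [f(-0.6) + f(0.2) + f(1) + f(1.8) + f(2.6)].
Sum = 24.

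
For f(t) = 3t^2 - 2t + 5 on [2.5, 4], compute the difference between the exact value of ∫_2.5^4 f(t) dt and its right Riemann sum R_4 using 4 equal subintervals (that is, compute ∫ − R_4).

Exact integral: ∫_2.5^4 f(t) dt = 46.125.
R_4 = 51.15234375.
Error = 46.125 − 51.15234375 = -5.02734375.

-5.02734375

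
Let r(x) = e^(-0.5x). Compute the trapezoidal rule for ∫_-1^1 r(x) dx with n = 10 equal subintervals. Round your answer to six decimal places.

2.086118

Δx = (1 − (-1))/10 = 0.2.
r(-1) ≈ 1.648721, r(-0.8) ≈ 1.491825, r(-0.6) ≈ 1.349859, r(-0.4) ≈ 1.221403, r(-0.2) ≈ 1.105171, r(0) ≈ 1.000000, r(0.2) ≈ 0.904837, r(0.4) ≈ 0.818731, r(0.6) ≈ 0.740818, r(0.8) ≈ 0.670320, r(1) ≈ 0.606531.
T_10 = (Δx/2)·[r(x_0) + 2r(x_1) + ... + 2r(x_{9}) + r(x_10)].
Sum ≈ 2.086118.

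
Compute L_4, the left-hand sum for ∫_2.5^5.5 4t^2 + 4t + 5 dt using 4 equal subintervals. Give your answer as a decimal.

224.625

Δt = (5.5 − 2.5)/4 = 0.75.
Left endpoints: 2.5, 3.25, 4, 4.75.
f(2.5) = 40, f(3.25) = 60.25, f(4) = 85, f(4.75) = 114.25.
Sum = Δt · [f(2.5) + f(3.25) + f(4) + f(4.75)].
Sum = 224.625.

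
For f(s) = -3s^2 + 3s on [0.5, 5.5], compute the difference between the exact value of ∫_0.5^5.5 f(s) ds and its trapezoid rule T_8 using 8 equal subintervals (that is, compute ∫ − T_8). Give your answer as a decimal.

Exact integral: ∫_0.5^5.5 f(s) ds = -121.25.
T_8 = -122.2265625.
Error = -121.25 − (-122.2265625) = 0.9765625.

0.9765625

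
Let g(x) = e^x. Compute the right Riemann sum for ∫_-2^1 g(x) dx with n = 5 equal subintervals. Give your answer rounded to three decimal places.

3.435

Δx = (1 − (-2))/5 = 0.6.
Right endpoints: -1.4, -0.8, -0.2, 0.4, 1.
g(-1.4) ≈ 0.247, g(-0.8) ≈ 0.449, g(-0.2) ≈ 0.819, g(0.4) ≈ 1.492, g(1) ≈ 2.718.
Sum = Δx · [g(-1.4) + g(-0.8) + g(-0.2) + g(0.4) + g(1)].
Sum ≈ 3.435.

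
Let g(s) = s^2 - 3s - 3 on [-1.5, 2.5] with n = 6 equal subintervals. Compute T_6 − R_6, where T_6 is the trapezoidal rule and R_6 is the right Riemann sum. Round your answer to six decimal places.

2.666667

T_6 ≈ -11.37037037.
R_6 ≈ -14.03703704.
T_6 − R_6 ≈ 2.666667.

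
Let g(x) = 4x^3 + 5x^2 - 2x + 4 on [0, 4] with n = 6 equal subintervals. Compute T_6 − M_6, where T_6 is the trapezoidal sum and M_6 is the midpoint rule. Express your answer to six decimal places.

T_6 ≈ 371.25925926.
M_6 ≈ 358.37037037.
T_6 − M_6 ≈ 12.888889.

12.888889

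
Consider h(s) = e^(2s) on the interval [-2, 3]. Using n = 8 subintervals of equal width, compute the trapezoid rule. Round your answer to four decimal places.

Δs = (3 − (-2))/8 = 0.625.
h(-2) ≈ 0.0183, h(-1.375) ≈ 0.0639, h(-0.75) ≈ 0.2231, h(-0.125) ≈ 0.7788, h(0.5) ≈ 2.7183, h(1.125) ≈ 9.4877, h(1.75) ≈ 33.1155, h(2.375) ≈ 115.5843, h(3) ≈ 403.4288.
T_8 = (Δs/2)·[h(s_0) + 2h(s_1) + ... + 2h(s_{7}) + h(s_8)].
Sum ≈ 227.3095.

227.3095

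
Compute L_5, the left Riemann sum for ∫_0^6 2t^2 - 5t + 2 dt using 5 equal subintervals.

Δt = (6 − 0)/5 = 1.2.
Left endpoints: 0, 1.2, 2.4, 3.6, 4.8.
f(0) = 2, f(1.2) = -1.12, f(2.4) = 1.52, f(3.6) = 9.92, f(4.8) = 24.08.
Sum = Δt · [f(0) + f(1.2) + f(2.4) + f(3.6) + f(4.8)].
Sum = 43.68.

43.68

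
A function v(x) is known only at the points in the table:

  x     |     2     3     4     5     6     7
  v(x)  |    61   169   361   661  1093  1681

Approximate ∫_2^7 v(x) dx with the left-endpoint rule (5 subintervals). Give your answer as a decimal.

2345

Δx = 1.
Sum = 1·[61 + 169 + 361 + 661 + 1093] = 2345.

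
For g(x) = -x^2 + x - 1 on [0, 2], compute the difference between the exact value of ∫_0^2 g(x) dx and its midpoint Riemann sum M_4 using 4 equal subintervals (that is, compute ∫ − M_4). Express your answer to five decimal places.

Exact integral: ∫_0^2 g(x) dx ≈ -2.6666667.
M_4 = -2.625.
Error ≈ -2.6666667 − (-2.625) ≈ -0.04167.

-0.04167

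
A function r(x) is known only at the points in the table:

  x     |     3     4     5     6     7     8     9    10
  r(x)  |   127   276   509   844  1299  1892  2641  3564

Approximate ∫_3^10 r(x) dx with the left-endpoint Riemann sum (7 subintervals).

Δx = 1.
Sum = 1·[127 + 276 + 509 + 844 + 1299 + 1892 + 2641] = 7588.

7588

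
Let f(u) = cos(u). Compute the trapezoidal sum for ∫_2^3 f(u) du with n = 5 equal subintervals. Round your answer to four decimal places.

-0.7656

Δu = (3 − 2)/5 = 0.2.
f(2) ≈ -0.4161, f(2.2) ≈ -0.5885, f(2.4) ≈ -0.7374, f(2.6) ≈ -0.8569, f(2.8) ≈ -0.9422, f(3) ≈ -0.9900.
T_5 = (Δu/2)·[f(u_0) + 2f(u_1) + ... + 2f(u_{4}) + f(u_5)].
Sum ≈ -0.7656.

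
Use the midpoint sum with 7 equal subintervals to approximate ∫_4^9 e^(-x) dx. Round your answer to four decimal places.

0.0178

Δx = (9 − 4)/7 = 5/7.
Midpoints: 61/14, 71/14, 81/14, 6.5, 101/14, 111/14, 121/14.
f(61/14) ≈ 0.0128, f(71/14) ≈ 0.0063, f(81/14) ≈ 0.0031, f(6.5) ≈ 0.0015, f(101/14) ≈ 0.0007, f(111/14) ≈ 0.0004, f(121/14) ≈ 0.0002.
Sum = Δx · [f(61/14) + f(71/14) + f(81/14) + ...].
Sum ≈ 0.0178.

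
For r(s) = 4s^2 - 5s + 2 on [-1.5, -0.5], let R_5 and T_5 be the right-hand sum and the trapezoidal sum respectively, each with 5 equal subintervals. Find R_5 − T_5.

-1.3

R_5 = 10.06.
T_5 = 11.36.
R_5 − T_5 = -1.3.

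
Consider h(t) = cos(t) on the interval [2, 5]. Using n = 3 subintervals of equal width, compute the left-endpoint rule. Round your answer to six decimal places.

Δt = (5 − 2)/3 = 1.
Left endpoints: 2, 3, 4.
h(2) ≈ -0.416147, h(3) ≈ -0.989992, h(4) ≈ -0.653644.
Sum = Δt · [h(2) + h(3) + h(4)].
Sum ≈ -2.059783.

-2.059783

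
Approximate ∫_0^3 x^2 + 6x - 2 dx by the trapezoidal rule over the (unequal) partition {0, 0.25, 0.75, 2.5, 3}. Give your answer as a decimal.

Subinterval widths: 0.25, 0.5, 1.75, 0.5.
f(0) = -2, f(0.25) = -0.4375, f(0.75) = 3.0625, f(2.5) = 19.25, f(3) = 25.
On each subinterval the trapezoid contributes (Δx_i/2)·[f(x_{i-1}) + f(x_i)].
Sum = 30.9375.

30.9375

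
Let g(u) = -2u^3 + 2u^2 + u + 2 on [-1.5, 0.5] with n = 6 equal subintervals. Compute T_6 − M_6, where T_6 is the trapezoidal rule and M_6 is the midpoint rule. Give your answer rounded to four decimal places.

0.2778

T_6 ≈ 8.018519.
M_6 ≈ 7.740741.
T_6 − M_6 ≈ 0.2778.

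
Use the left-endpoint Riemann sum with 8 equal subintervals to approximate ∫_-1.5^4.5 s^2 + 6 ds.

Δs = (4.5 − (-1.5))/8 = 0.75.
Left endpoints: -1.5, -0.75, 0, 0.75, 1.5, 2.25, 3, 3.75.
f(-1.5) = 8.25, f(-0.75) = 6.5625, f(0) = 6, f(0.75) = 6.5625, f(1.5) = 8.25, f(2.25) = 11.0625, f(3) = 15, f(3.75) = 20.0625.
Sum = Δs · [f(-1.5) + f(-0.75) + f(0) + ...].
Sum = 61.3125.

61.3125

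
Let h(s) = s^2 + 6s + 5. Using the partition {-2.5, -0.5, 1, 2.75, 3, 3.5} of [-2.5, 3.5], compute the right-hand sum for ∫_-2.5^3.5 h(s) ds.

100.484375

Subinterval widths: 2, 1.5, 1.75, 0.25, 0.5.
Right endpoints: -0.5, 1, 2.75, 3, 3.5.
h(-0.5) = 2.25, h(1) = 12, h(2.75) = 29.0625, h(3) = 32, h(3.5) = 38.25.
Sum = Σ Δs_i · h(s_i).
Sum = 100.484375.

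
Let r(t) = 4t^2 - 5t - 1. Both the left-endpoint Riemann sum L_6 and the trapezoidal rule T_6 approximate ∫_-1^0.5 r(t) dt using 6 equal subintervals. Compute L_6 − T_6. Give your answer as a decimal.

L_6 = 3.25.
T_6 = 1.9375.
L_6 − T_6 = 1.3125.

1.3125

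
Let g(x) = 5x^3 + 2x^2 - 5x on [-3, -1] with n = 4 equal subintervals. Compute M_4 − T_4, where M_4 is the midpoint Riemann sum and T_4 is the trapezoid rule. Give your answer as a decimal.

3.5

M_4 = -61.5.
T_4 = -65.
M_4 − T_4 = 3.5.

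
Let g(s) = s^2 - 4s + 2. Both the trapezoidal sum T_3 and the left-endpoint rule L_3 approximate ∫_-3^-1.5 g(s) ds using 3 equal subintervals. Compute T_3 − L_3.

-3.1875

T_3 = 24.4375.
L_3 = 27.625.
T_3 − L_3 = -3.1875.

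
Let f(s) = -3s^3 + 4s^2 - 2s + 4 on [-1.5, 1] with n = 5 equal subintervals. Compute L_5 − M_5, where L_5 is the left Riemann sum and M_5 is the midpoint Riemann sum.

6.7578125

L_5 = 26.5625.
M_5 = 19.8046875.
L_5 − M_5 = 6.7578125.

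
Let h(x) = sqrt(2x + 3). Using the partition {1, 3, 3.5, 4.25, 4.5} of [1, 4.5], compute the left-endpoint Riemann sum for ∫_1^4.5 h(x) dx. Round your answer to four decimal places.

9.1916

Subinterval widths: 2, 0.5, 0.75, 0.25.
Left endpoints: 1, 3, 3.5, 4.25.
h(1) ≈ 2.2361, h(3) ≈ 3.0000, h(3.5) ≈ 3.1623, h(4.25) ≈ 3.3912.
Sum = Σ Δx_i · h(x_i).
Sum ≈ 9.1916.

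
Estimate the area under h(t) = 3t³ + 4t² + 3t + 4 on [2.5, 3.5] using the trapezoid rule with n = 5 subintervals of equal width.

Δt = (3.5 − 2.5)/5 = 0.2.
h(2.5) = 83.375, h(2.7) = 100.309, h(2.9) = 119.507, h(3.1) = 141.113, h(3.3) = 165.271, h(3.5) = 192.125.
T_5 = (Δt/2)·[h(t_0) + 2h(t_1) + ... + 2h(t_{4}) + h(t_5)].
Sum = 132.79.

132.79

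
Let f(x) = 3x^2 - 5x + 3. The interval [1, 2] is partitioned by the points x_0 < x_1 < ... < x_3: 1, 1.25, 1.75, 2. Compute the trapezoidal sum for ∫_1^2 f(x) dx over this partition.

2.578125

Subinterval widths: 0.25, 0.5, 0.25.
f(1) = 1, f(1.25) = 1.4375, f(1.75) = 3.4375, f(2) = 5.
On each subinterval the trapezoid contributes (Δx_i/2)·[f(x_{i-1}) + f(x_i)].
Sum = 2.578125.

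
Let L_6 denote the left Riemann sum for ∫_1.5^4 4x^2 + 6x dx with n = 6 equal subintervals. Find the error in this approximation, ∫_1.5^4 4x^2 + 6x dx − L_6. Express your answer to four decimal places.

14.2940

Exact integral: ∫_1.5^4 f(x) dx ≈ 122.083333.
L_6 ≈ 107.789352.
Error ≈ 122.083333 − 107.789352 ≈ 14.2940.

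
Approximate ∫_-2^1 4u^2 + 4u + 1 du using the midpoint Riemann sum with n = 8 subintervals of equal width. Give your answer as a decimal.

Δu = (1 − (-2))/8 = 0.375.
Midpoints: -1.8125, -1.4375, -1.0625, -0.6875, -0.3125, 0.0625, 0.4375, 0.8125.
f(-1.8125) = 6.890625, f(-1.4375) = 3.515625, f(-1.0625) = 1.265625, f(-0.6875) = 0.140625, f(-0.3125) = 0.140625, f(0.0625) = 1.265625, f(0.4375) = 3.515625, f(0.8125) = 6.890625.
Sum = Δu · [f(-1.8125) + f(-1.4375) + f(-1.0625) + ...].
Sum = 8.859375.

8.859375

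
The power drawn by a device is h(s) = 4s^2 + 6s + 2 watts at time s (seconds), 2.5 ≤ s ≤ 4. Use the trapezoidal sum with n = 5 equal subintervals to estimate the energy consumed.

Δs = (4 − 2.5)/5 = 0.3.
h(2.5) = 42, h(2.8) = 50.16, h(3.1) = 59.04, h(3.4) = 68.64, h(3.7) = 78.96, h(4) = 90.
T_5 = (Δs/2)·[h(s_0) + 2h(s_1) + ... + 2h(s_{4}) + h(s_5)].
Sum = 96.84.

96.84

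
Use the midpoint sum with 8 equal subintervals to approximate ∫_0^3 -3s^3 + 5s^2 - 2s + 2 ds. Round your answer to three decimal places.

Δs = (3 − 0)/8 = 0.375.
Midpoints: 0.1875, 0.5625, 0.9375, 1.3125, 1.6875, 2.0625, 2.4375, 2.8125.
f(0.1875) = 7295/4096, f(0.5625) = 7877/4096, f(0.9375) = 8387/4096, f(1.3125) = 4937/4096, f(1.6875) = -6361/4096, f(2.0625) = -29395/4096, f(2.4375) = -68053/4096, f(2.8125) = -126223/4096.
Sum = Δs · [f(0.1875) + f(0.5625) + f(0.9375) + ...].
Sum ≈ -18.451.

-18.451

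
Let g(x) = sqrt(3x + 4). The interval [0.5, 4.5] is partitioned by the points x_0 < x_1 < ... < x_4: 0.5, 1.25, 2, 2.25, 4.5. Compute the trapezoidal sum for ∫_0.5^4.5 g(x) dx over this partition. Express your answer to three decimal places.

13.353

Subinterval widths: 0.75, 0.75, 0.25, 2.25.
g(0.5) ≈ 2.345, g(1.25) ≈ 2.784, g(2) ≈ 3.162, g(2.25) ≈ 3.279, g(4.5) ≈ 4.183.
On each subinterval the trapezoid contributes (Δx_i/2)·[g(x_{i-1}) + g(x_i)].
Sum ≈ 13.353.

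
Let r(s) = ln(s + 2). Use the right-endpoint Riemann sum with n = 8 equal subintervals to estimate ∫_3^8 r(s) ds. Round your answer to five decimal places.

Δs = (8 − 3)/8 = 0.625.
Right endpoints: 3.625, 4.25, 4.875, 5.5, 6.125, 6.75, 7.375, 8.
r(3.625) ≈ 1.72722, r(4.25) ≈ 1.83258, r(4.875) ≈ 1.92789, r(5.5) ≈ 2.01490, r(6.125) ≈ 2.09495, r(6.75) ≈ 2.16905, r(7.375) ≈ 2.23805, r(8) ≈ 2.30259.
Sum = Δs · [r(3.625) + r(4.25) + r(4.875) + ...].
Sum ≈ 10.19202.

10.19202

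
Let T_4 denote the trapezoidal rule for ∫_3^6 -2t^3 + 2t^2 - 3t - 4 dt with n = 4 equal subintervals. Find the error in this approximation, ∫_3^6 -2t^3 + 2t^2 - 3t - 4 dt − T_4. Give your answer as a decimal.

Exact integral: ∫_3^6 f(t) dt = -534.
T_4 = -541.03125.
Error = -534 − (-541.03125) = 7.03125.

7.03125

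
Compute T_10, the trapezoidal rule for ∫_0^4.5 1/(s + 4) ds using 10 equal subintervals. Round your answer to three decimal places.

Δs = (4.5 − 0)/10 = 0.45.
f(0) = 0.25, f(0.45) = 20/89, f(0.9) = 10/49, f(1.35) = 20/107, f(1.8) = 5/29, f(2.25) = 0.16, f(2.7) = 10/67, f(3.15) = 20/143, f(3.6) = 5/38, f(4.05) = 20/161, f(4.5) = 2/17.
T_10 = (Δs/2)·[f(s_0) + 2f(s_1) + ... + 2f(s_{9}) + f(s_10)].
Sum ≈ 0.755.

0.755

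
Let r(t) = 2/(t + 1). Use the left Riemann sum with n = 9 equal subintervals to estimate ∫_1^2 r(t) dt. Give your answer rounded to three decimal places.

0.830

Δt = (2 − 1)/9 = 1/9.
Left endpoints: 1, 10/9, 11/9, 4/3, 13/9, 14/9, 5/3, 16/9, 17/9.
r(1) = 1, r(10/9) = 18/19, r(11/9) = 0.9, r(4/3) = 6/7, r(13/9) = 9/11, r(14/9) = 18/23, r(5/3) = 0.75, r(16/9) = 0.72, r(17/9) = 9/13.
Sum = Δt · [r(1) + r(10/9) + r(11/9) + ...].
Sum ≈ 0.830.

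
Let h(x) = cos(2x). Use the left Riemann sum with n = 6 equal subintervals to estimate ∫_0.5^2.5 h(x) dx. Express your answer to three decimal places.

Δx = (2.5 − 0.5)/6 = 1/3.
Left endpoints: 0.5, 5/6, 7/6, 1.5, 11/6, 13/6.
h(0.5) ≈ 0.540, h(5/6) ≈ -0.096, h(7/6) ≈ -0.691, h(1.5) ≈ -0.990, h(11/6) ≈ -0.865, h(13/6) ≈ -0.370.
Sum = Δx · [h(0.5) + h(5/6) + h(7/6) + ...].
Sum ≈ -0.824.

-0.824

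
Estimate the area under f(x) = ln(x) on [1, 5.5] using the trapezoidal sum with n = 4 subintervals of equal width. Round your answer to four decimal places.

Δx = (5.5 − 1)/4 = 1.125.
f(1) ≈ 0.0000, f(2.125) ≈ 0.7538, f(3.25) ≈ 1.1787, f(4.375) ≈ 1.4759, f(5.5) ≈ 1.7047.
T_4 = (Δx/2)·[f(x_0) + 2f(x_1) + 2f(x_2) + 2f(x_3) + f(x_4)].
Sum ≈ 4.7933.

4.7933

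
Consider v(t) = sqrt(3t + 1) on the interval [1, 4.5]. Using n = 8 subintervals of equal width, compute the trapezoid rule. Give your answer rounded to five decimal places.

Δt = (4.5 − 1)/8 = 0.4375.
v(1) ≈ 2.00000, v(1.4375) ≈ 2.30489, v(1.875) ≈ 2.57391, v(2.3125) ≈ 2.81736, v(2.75) ≈ 3.04138, v(3.1875) ≈ 3.25000, v(3.625) ≈ 3.44601, v(4.0625) ≈ 3.63146, v(4.5) ≈ 3.80789.
T_8 = (Δt/2)·[v(t_0) + 2v(t_1) + ... + 2v(t_{7}) + v(t_8)].
Sum ≈ 10.48641.

10.48641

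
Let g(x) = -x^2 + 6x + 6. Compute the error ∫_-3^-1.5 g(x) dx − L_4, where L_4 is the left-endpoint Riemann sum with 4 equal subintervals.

2.98828125

Exact integral: ∫_-3^-1.5 g(x) dx = -19.125.
L_4 = -22.11328125.
Error = -19.125 − (-22.11328125) = 2.98828125.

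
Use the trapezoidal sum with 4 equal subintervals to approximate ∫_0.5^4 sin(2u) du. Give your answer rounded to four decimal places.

Δu = (4 − 0.5)/4 = 0.875.
f(0.5) ≈ 0.8415, f(1.375) ≈ 0.3817, f(2.25) ≈ -0.9775, f(3.125) ≈ -0.0332, f(4) ≈ 0.9894.
T_4 = (Δu/2)·[f(u_0) + 2f(u_1) + 2f(u_2) + 2f(u_3) + f(u_4)].
Sum ≈ 0.2506.

0.2506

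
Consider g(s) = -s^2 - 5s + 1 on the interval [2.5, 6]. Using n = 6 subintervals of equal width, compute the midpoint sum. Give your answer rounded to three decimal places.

-137.567

Δs = (6 − 2.5)/6 = 7/12.
Midpoints: 67/24, 3.375, 95/24, 109/24, 5.125, 137/24.
g(67/24) = -11953/576, g(3.375) = -27.265625, g(95/24) = -19849/576, g(109/24) = -24385/576, g(5.125) = -50.890625, g(137/24) = -34633/576.
Sum = Δs · [g(67/24) + g(3.375) + g(95/24) + ...].
Sum ≈ -137.567.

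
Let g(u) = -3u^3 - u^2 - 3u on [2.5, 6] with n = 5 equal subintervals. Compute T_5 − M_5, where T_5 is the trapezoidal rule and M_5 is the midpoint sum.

T_5 = -1065.33875.
M_5 = -1048.5103125.
T_5 − M_5 = -16.8284375.

-16.8284375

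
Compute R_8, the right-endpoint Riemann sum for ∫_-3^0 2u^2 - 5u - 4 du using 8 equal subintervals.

Δu = (0 − (-3))/8 = 0.375.
Right endpoints: -2.625, -2.25, -1.875, -1.5, -1.125, -0.75, -0.375, 0.
f(-2.625) = 22.90625, f(-2.25) = 17.375, f(-1.875) = 12.40625, f(-1.5) = 8, f(-1.125) = 4.15625, f(-0.75) = 0.875, f(-0.375) = -1.84375, f(0) = -4.
Sum = Δu · [f(-2.625) + f(-2.25) + f(-1.875) + ...].
Sum = 22.453125.

22.453125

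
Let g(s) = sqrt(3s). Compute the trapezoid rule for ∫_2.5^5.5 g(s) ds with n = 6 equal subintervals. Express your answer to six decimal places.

10.326003

Δs = (5.5 − 2.5)/6 = 0.5.
g(2.5) ≈ 2.738613, g(3) ≈ 3.000000, g(3.5) ≈ 3.240370, g(4) ≈ 3.464102, g(4.5) ≈ 3.674235, g(5) ≈ 3.872983, g(5.5) ≈ 4.062019.
T_6 = (Δs/2)·[g(s_0) + 2g(s_1) + ... + 2g(s_{5}) + g(s_6)].
Sum ≈ 10.326003.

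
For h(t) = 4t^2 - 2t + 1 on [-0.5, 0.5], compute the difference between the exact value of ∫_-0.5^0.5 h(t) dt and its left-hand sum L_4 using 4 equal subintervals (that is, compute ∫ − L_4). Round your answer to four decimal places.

-0.2917

Exact integral: ∫_-0.5^0.5 h(t) dt ≈ 1.333333.
L_4 = 1.625.
Error ≈ 1.333333 − 1.625 ≈ -0.2917.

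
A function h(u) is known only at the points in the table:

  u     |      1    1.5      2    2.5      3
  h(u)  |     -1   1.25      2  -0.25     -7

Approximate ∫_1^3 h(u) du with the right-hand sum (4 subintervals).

-2

Δu = 0.5.
Sum = 0.5·[1.25 + 2 + (-0.25) + (-7)] = -2.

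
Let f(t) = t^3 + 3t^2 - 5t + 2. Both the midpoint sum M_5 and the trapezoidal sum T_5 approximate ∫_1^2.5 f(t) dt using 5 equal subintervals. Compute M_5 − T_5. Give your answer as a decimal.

M_5 = 13.9228125.
T_5 = 14.20125.
M_5 − T_5 = -0.2784375.

-0.2784375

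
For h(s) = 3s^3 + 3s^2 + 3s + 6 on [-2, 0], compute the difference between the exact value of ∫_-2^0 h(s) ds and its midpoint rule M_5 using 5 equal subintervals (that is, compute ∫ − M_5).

Exact integral: ∫_-2^0 h(s) ds = 2.
M_5 = 2.16.
Error = 2 − 2.16 = -0.16.

-0.16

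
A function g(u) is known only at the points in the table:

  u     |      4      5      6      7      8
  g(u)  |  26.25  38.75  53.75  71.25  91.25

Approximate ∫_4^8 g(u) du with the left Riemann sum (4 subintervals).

Δu = 1.
Sum = 1·[26.25 + 38.75 + 53.75 + 71.25] = 190.

190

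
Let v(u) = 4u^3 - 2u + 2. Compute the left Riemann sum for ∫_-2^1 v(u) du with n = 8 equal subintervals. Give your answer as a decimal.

-12.046875

Δu = (1 − (-2))/8 = 0.375.
Left endpoints: -2, -1.625, -1.25, -0.875, -0.5, -0.125, 0.25, 0.625.
v(-2) = -26, v(-1.625) = -11.9140625, v(-1.25) = -3.3125, v(-0.875) = 1.0703125, v(-0.5) = 2.5, v(-0.125) = 2.2421875, v(0.25) = 1.5625, v(0.625) = 1.7265625.
Sum = Δu · [v(-2) + v(-1.625) + v(-1.25) + ...].
Sum = -12.046875.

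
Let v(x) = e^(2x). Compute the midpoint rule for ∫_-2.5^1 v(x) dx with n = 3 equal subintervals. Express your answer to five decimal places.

Δx = (1 − (-2.5))/3 = 7/6.
Midpoints: -23/12, -0.75, 5/12.
v(-23/12) ≈ 0.02164, v(-0.75) ≈ 0.22313, v(5/12) ≈ 2.30098.
Sum = Δx · [v(-23/12) + v(-0.75) + v(5/12)].
Sum ≈ 2.97003.

2.97003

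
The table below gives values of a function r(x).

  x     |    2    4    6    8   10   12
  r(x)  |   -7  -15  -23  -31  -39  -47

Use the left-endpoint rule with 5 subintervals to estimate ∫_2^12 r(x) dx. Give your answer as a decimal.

-230

Δx = 2.
Sum = 2·[(-7) + (-15) + (-23) + (-31) + (-39)] = -230.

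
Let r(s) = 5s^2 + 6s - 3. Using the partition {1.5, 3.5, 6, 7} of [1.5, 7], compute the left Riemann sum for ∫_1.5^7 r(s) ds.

Subinterval widths: 2, 2.5, 1.
Left endpoints: 1.5, 3.5, 6.
r(1.5) = 17.25, r(3.5) = 79.25, r(6) = 213.
Sum = Σ Δs_i · r(s_i).
Sum = 445.625.

445.625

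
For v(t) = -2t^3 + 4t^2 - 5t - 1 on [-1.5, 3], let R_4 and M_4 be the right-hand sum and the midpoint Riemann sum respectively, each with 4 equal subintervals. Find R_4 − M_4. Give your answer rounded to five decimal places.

-32.35254

R_4 ≈ -50.9589844.
M_4 ≈ -18.6064453.
R_4 − M_4 ≈ -32.35254.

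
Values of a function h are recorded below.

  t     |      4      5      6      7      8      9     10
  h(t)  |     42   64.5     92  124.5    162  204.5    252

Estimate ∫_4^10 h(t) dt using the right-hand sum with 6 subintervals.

Δt = 1.
Sum = 1·[64.5 + 92 + 124.5 + 162 + 204.5 + 252] = 899.5.

899.5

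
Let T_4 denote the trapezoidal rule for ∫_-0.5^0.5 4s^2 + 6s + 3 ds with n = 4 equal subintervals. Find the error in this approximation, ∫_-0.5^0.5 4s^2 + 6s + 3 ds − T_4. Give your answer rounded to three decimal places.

-0.042

Exact integral: ∫_-0.5^0.5 f(s) ds ≈ 3.33333.
T_4 = 3.375.
Error ≈ 3.33333 − 3.375 ≈ -0.042.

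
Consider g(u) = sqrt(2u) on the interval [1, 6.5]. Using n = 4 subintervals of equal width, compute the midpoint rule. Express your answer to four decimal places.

Δu = (6.5 − 1)/4 = 1.375.
Midpoints: 1.6875, 3.0625, 4.4375, 5.8125.
g(1.6875) ≈ 1.8371, g(3.0625) ≈ 2.4749, g(4.4375) ≈ 2.9791, g(5.8125) ≈ 3.4095.
Sum = Δu · [g(1.6875) + g(3.0625) + g(4.4375) + g(5.8125)].
Sum ≈ 14.7134.

14.7134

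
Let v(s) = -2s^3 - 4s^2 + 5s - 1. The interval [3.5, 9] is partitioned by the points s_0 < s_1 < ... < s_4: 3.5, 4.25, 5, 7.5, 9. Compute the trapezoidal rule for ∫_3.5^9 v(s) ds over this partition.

Subinterval widths: 0.75, 0.75, 2.5, 1.5.
v(3.5) = -118.25, v(4.25) = -205.53125, v(5) = -326, v(7.5) = -1032.25, v(9) = -1738.
On each subinterval the trapezoid contributes (Δs_i/2)·[v(s_{i-1}) + v(s_i)].
Sum = -4096.2421875.

-4096.2421875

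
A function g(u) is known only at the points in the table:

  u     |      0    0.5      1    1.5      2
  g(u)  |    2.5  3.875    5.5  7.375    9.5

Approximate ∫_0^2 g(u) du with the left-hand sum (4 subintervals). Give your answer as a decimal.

9.625

Δu = 0.5.
Sum = 0.5·[2.5 + 3.875 + 5.5 + 7.375] = 9.625.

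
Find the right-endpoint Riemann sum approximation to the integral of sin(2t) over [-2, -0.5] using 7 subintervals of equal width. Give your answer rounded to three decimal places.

-0.759

Δt = (-0.5 − (-2))/7 = 3/14.
Right endpoints: -25/14, -11/7, -19/14, -8/7, -13/14, -5/7, -0.5.
f(-25/14) ≈ 0.417, f(-11/7) ≈ 0.001, f(-19/14) ≈ -0.414, f(-8/7) ≈ -0.755, f(-13/14) ≈ -0.959, f(-5/7) ≈ -0.990, f(-0.5) ≈ -0.841.
Sum = Δt · [f(-25/14) + f(-11/7) + f(-19/14) + ...].
Sum ≈ -0.759.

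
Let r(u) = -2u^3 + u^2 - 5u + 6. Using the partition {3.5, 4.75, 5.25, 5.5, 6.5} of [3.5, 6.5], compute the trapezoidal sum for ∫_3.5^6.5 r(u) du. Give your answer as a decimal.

Subinterval widths: 1.25, 0.5, 0.25, 1.
r(3.5) = -85, r(4.75) = -209.53125, r(5.25) = -282.09375, r(5.5) = -324, r(6.5) = -533.5.
On each subinterval the trapezoid contributes (Δu_i/2)·[r(u_{i-1}) + r(u_i)].
Sum = -811.5.

-811.5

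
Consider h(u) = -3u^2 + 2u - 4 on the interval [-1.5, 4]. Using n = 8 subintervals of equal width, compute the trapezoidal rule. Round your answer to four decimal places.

-76.9248

Δu = (4 − (-1.5))/8 = 0.6875.
h(-1.5) = -13.75, h(-0.8125) = -7.60546875, h(-0.125) = -4.296875, h(0.5625) = -3.82421875, h(1.25) = -6.1875, h(1.9375) = -11.38671875, h(2.625) = -19.421875, h(3.3125) = -30.29296875, h(4) = -44.
T_8 = (Δu/2)·[h(u_0) + 2h(u_1) + ... + 2h(u_{7}) + h(u_8)].
Sum ≈ -76.9248.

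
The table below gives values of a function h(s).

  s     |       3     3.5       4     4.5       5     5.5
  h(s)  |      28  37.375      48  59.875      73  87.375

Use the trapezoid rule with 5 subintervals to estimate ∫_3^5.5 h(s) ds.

Δs = 0.5.
T_5 = (0.5/2)·[28 + 2·37.375 + 2·48 + 2·59.875 + 2·73 + 87.375] = 137.96875.

137.96875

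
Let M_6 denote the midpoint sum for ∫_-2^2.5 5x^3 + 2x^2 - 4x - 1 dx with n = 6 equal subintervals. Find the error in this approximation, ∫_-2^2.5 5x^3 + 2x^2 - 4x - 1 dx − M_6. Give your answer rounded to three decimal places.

Exact integral: ∫_-2^2.5 f(x) dx = 35.578125.
M_6 ≈ 34.36523.
Error ≈ 35.578125 − 34.36523 ≈ 1.213.

1.213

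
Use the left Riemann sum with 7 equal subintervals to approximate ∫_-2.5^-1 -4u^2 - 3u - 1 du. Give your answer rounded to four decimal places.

-14.9388

Δu = (-1 − (-2.5))/7 = 3/14.
Left endpoints: -2.5, -16/7, -29/14, -13/7, -23/14, -10/7, -17/14.
f(-2.5) = -18.5, f(-16/7) = -737/49, f(-29/14) = -1171/98, f(-13/7) = -452/49, f(-23/14) = -673/98, f(-10/7) = -239/49, f(-17/14) = -319/98.
Sum = Δu · [f(-2.5) + f(-16/7) + f(-29/14) + ...].
Sum ≈ -14.9388.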